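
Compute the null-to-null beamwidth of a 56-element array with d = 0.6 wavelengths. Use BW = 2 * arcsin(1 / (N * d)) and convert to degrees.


1/(N*d) = 1/(56*0.6) = 0.029762
BW = 2*arcsin(0.029762) = 3.4 degrees

3.4 degrees


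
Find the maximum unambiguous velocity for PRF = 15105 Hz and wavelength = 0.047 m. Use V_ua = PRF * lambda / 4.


V_ua = 15105 * 0.047 / 4 = 177.5 m/s

177.5 m/s


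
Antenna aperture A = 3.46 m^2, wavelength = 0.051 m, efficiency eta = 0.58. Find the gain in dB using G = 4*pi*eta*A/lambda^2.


G_linear = 4*pi*0.58*3.46/0.051^2 = 9695.58
G_dB = 10*log10(9695.58) = 39.9 dB

39.9 dB


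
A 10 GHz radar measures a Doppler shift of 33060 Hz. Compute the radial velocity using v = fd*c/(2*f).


v = 33060 * 3e8 / (2 * 10000000000.0) = 495.9 m/s

495.9 m/s


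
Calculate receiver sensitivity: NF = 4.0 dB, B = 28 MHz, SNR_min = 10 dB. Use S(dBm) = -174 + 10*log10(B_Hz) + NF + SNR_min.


10*log10(28000000.0) = 74.47
S = -174 + 74.47 + 4.0 + 10 = -85.5 dBm

-85.5 dBm


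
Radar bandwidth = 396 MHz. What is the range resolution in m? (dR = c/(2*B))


dR = 3e8 / (2 * 396000000.0) = 0.38 m

0.38 m


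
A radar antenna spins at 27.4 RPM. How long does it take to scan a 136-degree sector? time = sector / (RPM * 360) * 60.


t = 136 / (27.4 * 360) * 60 = 0.83 s

0.83 s


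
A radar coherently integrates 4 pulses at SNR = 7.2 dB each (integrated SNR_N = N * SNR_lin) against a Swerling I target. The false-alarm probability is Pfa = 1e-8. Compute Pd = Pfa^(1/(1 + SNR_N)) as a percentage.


SNR_lin = 10^(7.2/10) = 5.24807
SNR_N = 4 * 5.24807 = 20.99228
1/(1 + SNR_N) = 1/21.99228 = 0.0454705
Pd = (1e-8)^0.0454705 = 0.43275
Pd = 43.3%

43.3%


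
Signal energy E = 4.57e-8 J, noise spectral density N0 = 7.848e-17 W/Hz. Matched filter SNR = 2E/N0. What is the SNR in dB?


SNR_lin = 2 * 4.57e-8 / 7.848e-17 = 1.165e9
SNR_dB = 10*log10(1.165e9) = 90.7 dB

90.7 dB


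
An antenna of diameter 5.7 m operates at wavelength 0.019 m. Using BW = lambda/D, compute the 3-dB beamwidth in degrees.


BW_rad = 0.019 / 5.7 = 0.003333
BW_deg = 0.19 degrees

0.19 degrees


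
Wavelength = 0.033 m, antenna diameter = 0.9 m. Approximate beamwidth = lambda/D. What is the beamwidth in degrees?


BW_rad = 0.033 / 0.9 = 0.036667
BW_deg = 2.1 degrees

2.1 degrees


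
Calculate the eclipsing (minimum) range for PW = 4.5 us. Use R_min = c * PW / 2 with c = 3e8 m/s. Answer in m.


R_min = 3e8 * 4.5e-6 / 2 = 675.0 m

675.0 m


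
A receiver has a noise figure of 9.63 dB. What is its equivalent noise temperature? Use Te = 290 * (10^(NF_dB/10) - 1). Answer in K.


NF_lin = 10^(9.63/10) = 9.183326
Te = 290 * (9.183326 - 1) = 2373.2 K

2373.2 K


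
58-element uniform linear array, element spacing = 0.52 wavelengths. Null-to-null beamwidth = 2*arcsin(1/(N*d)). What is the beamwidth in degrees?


1/(N*d) = 1/(58*0.52) = 0.033156
BW = 2*arcsin(0.033156) = 3.8 degrees

3.8 degrees


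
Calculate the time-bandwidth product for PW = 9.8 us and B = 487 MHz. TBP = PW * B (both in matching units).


TBP = 9.8 * 487 = 4772.6

4772.6


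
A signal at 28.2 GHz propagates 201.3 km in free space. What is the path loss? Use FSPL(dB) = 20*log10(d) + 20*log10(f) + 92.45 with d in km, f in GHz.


20*log10(201.3) = 46.08
20*log10(28.2) = 29.0
FSPL = 167.5 dB

167.5 dB


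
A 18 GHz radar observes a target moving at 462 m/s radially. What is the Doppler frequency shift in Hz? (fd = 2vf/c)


fd = 2 * 462 * 18000000000.0 / 3e8 = 55440.0 Hz

55440.0 Hz


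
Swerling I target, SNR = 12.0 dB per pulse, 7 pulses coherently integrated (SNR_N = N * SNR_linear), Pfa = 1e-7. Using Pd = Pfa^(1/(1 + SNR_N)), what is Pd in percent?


SNR_lin = 10^(12.0/10) = 15.84893
SNR_N = 7 * 15.84893 = 110.94251
1/(1 + SNR_N) = 1/111.94251 = 0.0089332
Pd = (1e-7)^0.0089332 = 0.8659
Pd = 86.6%

86.6%


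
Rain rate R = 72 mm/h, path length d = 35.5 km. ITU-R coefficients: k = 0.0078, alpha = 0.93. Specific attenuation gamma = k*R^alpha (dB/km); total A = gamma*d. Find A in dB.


gamma = 0.0078 * 72^0.93 = 0.416307 dB/km
A = 0.416307 * 35.5 = 14.78 dB

14.78 dB


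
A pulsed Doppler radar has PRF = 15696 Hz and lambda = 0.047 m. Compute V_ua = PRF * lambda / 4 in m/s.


V_ua = 15696 * 0.047 / 4 = 184.4 m/s

184.4 m/s


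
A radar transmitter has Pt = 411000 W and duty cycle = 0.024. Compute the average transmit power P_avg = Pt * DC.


P_avg = 411000 * 0.024 = 9864.0 W

9864.0 W


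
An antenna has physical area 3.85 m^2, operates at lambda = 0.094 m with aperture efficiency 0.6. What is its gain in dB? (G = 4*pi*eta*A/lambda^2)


G_linear = 4*pi*0.6*3.85/0.094^2 = 3285.23
G_dB = 10*log10(3285.23) = 35.2 dB

35.2 dB


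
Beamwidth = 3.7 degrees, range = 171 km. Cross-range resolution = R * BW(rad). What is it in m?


BW_rad = 0.064577182
CR = 171000 * 0.064577182 = 11042.7 m

11042.7 m


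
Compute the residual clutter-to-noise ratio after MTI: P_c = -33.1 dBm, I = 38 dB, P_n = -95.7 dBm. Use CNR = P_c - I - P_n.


CNR = -33.1 - 38 - (-95.7) = 24.6 dB

24.6 dB


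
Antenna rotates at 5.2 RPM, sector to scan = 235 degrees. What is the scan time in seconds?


t = 235 / (5.2 * 360) * 60 = 7.53 s

7.53 s


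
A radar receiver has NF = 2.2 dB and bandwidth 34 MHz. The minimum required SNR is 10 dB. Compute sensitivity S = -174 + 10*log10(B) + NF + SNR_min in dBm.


10*log10(34000000.0) = 75.31
S = -174 + 75.31 + 2.2 + 10 = -86.5 dBm

-86.5 dBm


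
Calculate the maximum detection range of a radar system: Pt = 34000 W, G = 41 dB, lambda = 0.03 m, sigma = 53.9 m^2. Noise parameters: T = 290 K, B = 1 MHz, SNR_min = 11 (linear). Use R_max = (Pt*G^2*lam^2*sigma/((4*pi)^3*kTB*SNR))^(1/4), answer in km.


G_lin = 10^(41/10) = 12589.254118
R^4 = 34000 * 12589.254118^2 * 0.03^2 * 53.9 / ((4*pi)^3 * 1.38e-23 * 290 * 1000000.0 * 11)
R^4 = 2.99234e21 m^4
R_max = (2.99234e21)^(1/4) = 233885.2 m = 233.9 km

233.9 km


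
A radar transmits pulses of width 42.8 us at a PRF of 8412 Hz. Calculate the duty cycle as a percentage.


DC = 42.8e-6 * 8412 * 100 = 36.0%

36.0%


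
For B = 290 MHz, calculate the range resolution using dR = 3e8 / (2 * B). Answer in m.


dR = 3e8 / (2 * 290000000.0) = 0.52 m

0.52 m


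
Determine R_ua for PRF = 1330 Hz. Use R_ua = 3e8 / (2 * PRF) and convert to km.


R_ua = 3e8 / (2 * 1330) = 112782.0 m = 112.8 km

112.8 km


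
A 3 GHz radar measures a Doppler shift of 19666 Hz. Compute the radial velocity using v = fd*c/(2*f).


v = 19666 * 3e8 / (2 * 3000000000.0) = 983.3 m/s

983.3 m/s


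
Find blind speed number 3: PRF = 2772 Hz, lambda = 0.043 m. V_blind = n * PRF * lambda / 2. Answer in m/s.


V_blind = 3 * 2772 * 0.043 / 2 = 178.8 m/s

178.8 m/s


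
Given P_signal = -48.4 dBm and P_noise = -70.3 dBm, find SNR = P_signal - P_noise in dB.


SNR = -48.4 - (-70.3) = 21.9 dB

21.9 dB


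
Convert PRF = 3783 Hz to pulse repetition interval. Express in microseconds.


PRI = 1/3783 = 0.0002643405 s = 264.3 us

264.3 us


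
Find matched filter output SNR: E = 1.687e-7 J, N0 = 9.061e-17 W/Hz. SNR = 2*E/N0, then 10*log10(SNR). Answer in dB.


SNR_lin = 2 * 1.687e-7 / 9.061e-17 = 3.724e9
SNR_dB = 10*log10(3.724e9) = 95.7 dB

95.7 dB


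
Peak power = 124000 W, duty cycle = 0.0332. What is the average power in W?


P_avg = 124000 * 0.0332 = 4116.8 W

4116.8 W


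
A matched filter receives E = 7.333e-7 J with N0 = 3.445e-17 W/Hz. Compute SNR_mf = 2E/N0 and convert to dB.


SNR_lin = 2 * 7.333e-7 / 3.445e-17 = 4.257e10
SNR_dB = 10*log10(4.257e10) = 106.3 dB

106.3 dB


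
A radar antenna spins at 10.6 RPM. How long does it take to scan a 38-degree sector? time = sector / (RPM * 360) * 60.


t = 38 / (10.6 * 360) * 60 = 0.6 s

0.6 s


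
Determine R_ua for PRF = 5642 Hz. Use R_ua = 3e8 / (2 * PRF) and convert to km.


R_ua = 3e8 / (2 * 5642) = 26586.3 m = 26.6 km

26.6 km


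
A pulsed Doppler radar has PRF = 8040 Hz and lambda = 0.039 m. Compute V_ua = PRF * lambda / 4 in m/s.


V_ua = 8040 * 0.039 / 4 = 78.4 m/s

78.4 m/s


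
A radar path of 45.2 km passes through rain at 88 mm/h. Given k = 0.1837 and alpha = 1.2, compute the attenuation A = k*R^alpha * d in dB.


gamma = 0.1837 * 88^1.2 = 39.581146 dB/km
A = 39.581146 * 45.2 = 1789.07 dB

1789.07 dB


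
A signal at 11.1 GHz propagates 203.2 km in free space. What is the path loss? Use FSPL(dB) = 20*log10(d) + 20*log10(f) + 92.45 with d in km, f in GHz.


20*log10(203.2) = 46.16
20*log10(11.1) = 20.91
FSPL = 159.5 dB

159.5 dB


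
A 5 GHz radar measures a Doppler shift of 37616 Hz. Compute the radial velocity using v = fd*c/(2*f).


v = 37616 * 3e8 / (2 * 5000000000.0) = 1128.5 m/s

1128.5 m/s


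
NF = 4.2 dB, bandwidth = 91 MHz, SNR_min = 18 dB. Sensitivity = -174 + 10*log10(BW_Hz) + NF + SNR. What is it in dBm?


10*log10(91000000.0) = 79.59
S = -174 + 79.59 + 4.2 + 18 = -72.2 dBm

-72.2 dBm


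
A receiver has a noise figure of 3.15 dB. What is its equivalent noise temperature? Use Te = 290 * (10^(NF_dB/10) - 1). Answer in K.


NF_lin = 10^(3.15/10) = 2.06538
Te = 290 * (2.06538 - 1) = 309.0 K

309.0 K


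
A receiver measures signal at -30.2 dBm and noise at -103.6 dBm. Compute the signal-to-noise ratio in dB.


SNR = -30.2 - (-103.6) = 73.4 dB

73.4 dB


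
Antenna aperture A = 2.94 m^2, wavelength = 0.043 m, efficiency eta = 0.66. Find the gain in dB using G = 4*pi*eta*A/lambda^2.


G_linear = 4*pi*0.66*2.94/0.043^2 = 13187.55
G_dB = 10*log10(13187.55) = 41.2 dB

41.2 dB


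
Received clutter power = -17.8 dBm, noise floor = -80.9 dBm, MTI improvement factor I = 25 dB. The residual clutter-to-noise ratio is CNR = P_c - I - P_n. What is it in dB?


CNR = -17.8 - 25 - (-80.9) = 38.1 dB

38.1 dB


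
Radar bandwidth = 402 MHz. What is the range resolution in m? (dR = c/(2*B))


dR = 3e8 / (2 * 402000000.0) = 0.37 m

0.37 m


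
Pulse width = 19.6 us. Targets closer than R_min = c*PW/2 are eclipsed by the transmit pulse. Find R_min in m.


R_min = 3e8 * 19.6e-6 / 2 = 2940.0 m

2940.0 m


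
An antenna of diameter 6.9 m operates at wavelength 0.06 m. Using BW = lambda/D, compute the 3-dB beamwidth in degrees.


BW_rad = 0.06 / 6.9 = 0.008696
BW_deg = 0.5 degrees

0.5 degrees


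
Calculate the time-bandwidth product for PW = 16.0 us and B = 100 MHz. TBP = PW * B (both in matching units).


TBP = 16.0 * 100 = 1600.0

1600.0


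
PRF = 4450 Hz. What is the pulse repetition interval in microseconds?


PRI = 1/4450 = 0.0002247191 s = 224.7 us

224.7 us


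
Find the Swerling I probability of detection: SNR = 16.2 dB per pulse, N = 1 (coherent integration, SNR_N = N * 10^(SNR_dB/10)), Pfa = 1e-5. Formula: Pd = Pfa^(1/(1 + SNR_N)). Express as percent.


SNR_lin = 10^(16.2/10) = 41.68694
SNR_N = 1 * 41.68694 = 41.68694
1/(1 + SNR_N) = 1/42.68694 = 0.0234264
Pd = (1e-5)^0.0234264 = 0.7636
Pd = 76.4%

76.4%


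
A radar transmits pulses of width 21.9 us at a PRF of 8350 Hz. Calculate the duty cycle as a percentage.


DC = 21.9e-6 * 8350 * 100 = 18.29%

18.29%


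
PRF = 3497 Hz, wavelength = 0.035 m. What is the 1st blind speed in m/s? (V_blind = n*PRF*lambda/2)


V_blind = 1 * 3497 * 0.035 / 2 = 61.2 m/s

61.2 m/s


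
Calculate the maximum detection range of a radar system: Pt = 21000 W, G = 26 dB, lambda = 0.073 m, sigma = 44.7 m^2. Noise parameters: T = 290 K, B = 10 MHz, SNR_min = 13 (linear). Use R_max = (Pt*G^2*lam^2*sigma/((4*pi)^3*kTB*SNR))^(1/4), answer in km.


G_lin = 10^(26/10) = 398.107171
R^4 = 21000 * 398.107171^2 * 0.073^2 * 44.7 / ((4*pi)^3 * 1.38e-23 * 290 * 10000000.0 * 13)
R^4 = 7.67932e17 m^4
R_max = (7.67932e17)^(1/4) = 29602.7 m = 29.6 km

29.6 km


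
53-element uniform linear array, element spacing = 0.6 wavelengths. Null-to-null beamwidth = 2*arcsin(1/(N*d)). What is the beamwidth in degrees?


1/(N*d) = 1/(53*0.6) = 0.031447
BW = 2*arcsin(0.031447) = 3.6 degrees

3.6 degrees


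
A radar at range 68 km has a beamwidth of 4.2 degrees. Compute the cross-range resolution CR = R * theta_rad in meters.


BW_rad = 0.073303829
CR = 68000 * 0.073303829 = 4984.7 m

4984.7 m


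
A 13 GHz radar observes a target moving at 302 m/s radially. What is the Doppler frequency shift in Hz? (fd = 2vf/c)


fd = 2 * 302 * 13000000000.0 / 3e8 = 26173.3 Hz

26173.3 Hz


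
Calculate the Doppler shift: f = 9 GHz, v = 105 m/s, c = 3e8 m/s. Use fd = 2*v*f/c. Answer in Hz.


fd = 2 * 105 * 9000000000.0 / 3e8 = 6300.0 Hz

6300.0 Hz


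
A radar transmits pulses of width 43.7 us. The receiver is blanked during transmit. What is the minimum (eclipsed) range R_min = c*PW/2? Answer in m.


R_min = 3e8 * 43.7e-6 / 2 = 6555.0 m

6555.0 m


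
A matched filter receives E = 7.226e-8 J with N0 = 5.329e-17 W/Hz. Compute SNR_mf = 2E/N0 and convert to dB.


SNR_lin = 2 * 7.226e-8 / 5.329e-17 = 2.712e9
SNR_dB = 10*log10(2.712e9) = 94.3 dB

94.3 dB


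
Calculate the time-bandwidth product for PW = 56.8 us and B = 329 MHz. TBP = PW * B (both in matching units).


TBP = 56.8 * 329 = 18687.2

18687.2


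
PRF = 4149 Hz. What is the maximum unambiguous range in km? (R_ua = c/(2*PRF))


R_ua = 3e8 / (2 * 4149) = 36153.3 m = 36.2 km

36.2 km


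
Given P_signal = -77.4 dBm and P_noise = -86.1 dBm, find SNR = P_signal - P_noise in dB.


SNR = -77.4 - (-86.1) = 8.7 dB

8.7 dB


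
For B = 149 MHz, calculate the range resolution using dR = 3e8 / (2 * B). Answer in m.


dR = 3e8 / (2 * 149000000.0) = 1.01 m

1.01 m


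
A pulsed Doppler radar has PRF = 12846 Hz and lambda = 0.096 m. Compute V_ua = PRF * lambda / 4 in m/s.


V_ua = 12846 * 0.096 / 4 = 308.3 m/s

308.3 m/s


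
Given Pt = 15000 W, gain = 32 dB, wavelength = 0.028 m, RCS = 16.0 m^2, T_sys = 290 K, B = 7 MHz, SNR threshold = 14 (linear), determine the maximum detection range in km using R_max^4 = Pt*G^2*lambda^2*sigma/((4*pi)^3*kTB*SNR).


G_lin = 10^(32/10) = 1584.893192
R^4 = 15000 * 1584.893192^2 * 0.028^2 * 16.0 / ((4*pi)^3 * 1.38e-23 * 290 * 7000000.0 * 14)
R^4 = 6.07288e17 m^4
R_max = (6.07288e17)^(1/4) = 27915.7 m = 27.9 km

27.9 km


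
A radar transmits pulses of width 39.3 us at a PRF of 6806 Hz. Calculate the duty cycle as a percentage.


DC = 39.3e-6 * 6806 * 100 = 26.75%

26.75%


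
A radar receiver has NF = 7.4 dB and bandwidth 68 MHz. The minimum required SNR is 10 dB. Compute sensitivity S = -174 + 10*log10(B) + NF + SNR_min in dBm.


10*log10(68000000.0) = 78.33
S = -174 + 78.33 + 7.4 + 10 = -78.3 dBm

-78.3 dBm


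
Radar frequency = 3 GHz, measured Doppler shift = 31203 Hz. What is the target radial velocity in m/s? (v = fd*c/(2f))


v = 31203 * 3e8 / (2 * 3000000000.0) = 1560.2 m/s

1560.2 m/s


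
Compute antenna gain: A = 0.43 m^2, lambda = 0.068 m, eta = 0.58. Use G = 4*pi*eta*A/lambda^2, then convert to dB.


G_linear = 4*pi*0.58*0.43/0.068^2 = 677.78
G_dB = 10*log10(677.78) = 28.3 dB

28.3 dB


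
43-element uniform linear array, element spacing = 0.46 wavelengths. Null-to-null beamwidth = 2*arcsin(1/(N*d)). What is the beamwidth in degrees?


1/(N*d) = 1/(43*0.46) = 0.050556
BW = 2*arcsin(0.050556) = 5.8 degrees

5.8 degrees


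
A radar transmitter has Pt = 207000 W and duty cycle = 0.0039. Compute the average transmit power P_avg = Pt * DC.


P_avg = 207000 * 0.0039 = 807.3 W

807.3 W


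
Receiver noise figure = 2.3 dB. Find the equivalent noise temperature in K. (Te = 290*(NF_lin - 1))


NF_lin = 10^(2.3/10) = 1.698244
Te = 290 * (1.698244 - 1) = 202.5 K

202.5 K


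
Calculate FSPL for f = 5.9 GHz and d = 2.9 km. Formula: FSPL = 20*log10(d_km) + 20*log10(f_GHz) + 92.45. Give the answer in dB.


20*log10(2.9) = 9.25
20*log10(5.9) = 15.42
FSPL = 117.1 dB

117.1 dB


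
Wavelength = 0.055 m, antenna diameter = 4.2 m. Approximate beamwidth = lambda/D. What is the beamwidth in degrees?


BW_rad = 0.055 / 4.2 = 0.013095
BW_deg = 0.75 degrees

0.75 degrees


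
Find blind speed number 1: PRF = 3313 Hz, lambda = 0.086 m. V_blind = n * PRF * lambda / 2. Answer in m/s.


V_blind = 1 * 3313 * 0.086 / 2 = 142.5 m/s

142.5 m/s


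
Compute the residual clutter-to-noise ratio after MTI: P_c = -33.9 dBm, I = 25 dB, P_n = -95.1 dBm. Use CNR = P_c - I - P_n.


CNR = -33.9 - 25 - (-95.1) = 36.2 dB

36.2 dB


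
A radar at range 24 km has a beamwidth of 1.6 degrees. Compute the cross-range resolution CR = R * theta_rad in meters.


BW_rad = 0.027925268
CR = 24000 * 0.027925268 = 670.2 m

670.2 m


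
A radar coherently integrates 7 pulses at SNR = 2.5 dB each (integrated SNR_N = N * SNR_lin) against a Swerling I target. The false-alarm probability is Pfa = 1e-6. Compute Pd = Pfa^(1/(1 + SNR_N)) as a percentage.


SNR_lin = 10^(2.5/10) = 1.77828
SNR_N = 7 * 1.77828 = 12.44796
1/(1 + SNR_N) = 1/13.44796 = 0.0743607
Pd = (1e-6)^0.0743607 = 0.35796
Pd = 35.8%

35.8%


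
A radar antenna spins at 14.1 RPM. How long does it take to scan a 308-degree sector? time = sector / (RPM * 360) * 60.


t = 308 / (14.1 * 360) * 60 = 3.64 s

3.64 s


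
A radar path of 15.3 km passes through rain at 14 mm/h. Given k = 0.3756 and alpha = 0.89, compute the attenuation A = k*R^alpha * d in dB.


gamma = 0.3756 * 14^0.89 = 3.933503 dB/km
A = 3.933503 * 15.3 = 60.18 dB

60.18 dB


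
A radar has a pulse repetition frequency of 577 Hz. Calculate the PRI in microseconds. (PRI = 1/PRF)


PRI = 1/577 = 0.0017331023 s = 1733.1 us

1733.1 us


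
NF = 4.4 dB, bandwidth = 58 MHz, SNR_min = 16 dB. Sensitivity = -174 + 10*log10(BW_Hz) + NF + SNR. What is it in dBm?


10*log10(58000000.0) = 77.63
S = -174 + 77.63 + 4.4 + 16 = -76.0 dBm

-76.0 dBm


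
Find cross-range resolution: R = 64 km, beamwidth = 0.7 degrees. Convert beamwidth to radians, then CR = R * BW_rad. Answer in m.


BW_rad = 0.012217305
CR = 64000 * 0.012217305 = 781.9 m

781.9 m


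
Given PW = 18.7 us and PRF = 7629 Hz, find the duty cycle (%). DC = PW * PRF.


DC = 18.7e-6 * 7629 * 100 = 14.27%

14.27%


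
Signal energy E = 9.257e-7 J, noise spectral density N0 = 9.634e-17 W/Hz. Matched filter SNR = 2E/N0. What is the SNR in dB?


SNR_lin = 2 * 9.257e-7 / 9.634e-17 = 1.922e10
SNR_dB = 10*log10(1.922e10) = 102.8 dB

102.8 dB


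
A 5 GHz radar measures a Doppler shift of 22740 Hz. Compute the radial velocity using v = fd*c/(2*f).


v = 22740 * 3e8 / (2 * 5000000000.0) = 682.2 m/s

682.2 m/s


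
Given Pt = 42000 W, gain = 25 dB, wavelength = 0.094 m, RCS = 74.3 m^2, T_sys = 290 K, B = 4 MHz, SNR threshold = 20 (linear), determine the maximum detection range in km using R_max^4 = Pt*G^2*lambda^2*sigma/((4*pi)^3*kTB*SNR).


G_lin = 10^(25/10) = 316.227766
R^4 = 42000 * 316.227766^2 * 0.094^2 * 74.3 / ((4*pi)^3 * 1.38e-23 * 290 * 4000000.0 * 20)
R^4 = 4.34007e18 m^4
R_max = (4.34007e18)^(1/4) = 45643.0 m = 45.6 km

45.6 km


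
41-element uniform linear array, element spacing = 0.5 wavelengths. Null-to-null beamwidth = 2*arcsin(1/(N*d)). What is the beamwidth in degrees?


1/(N*d) = 1/(41*0.5) = 0.04878
BW = 2*arcsin(0.04878) = 5.6 degrees

5.6 degrees


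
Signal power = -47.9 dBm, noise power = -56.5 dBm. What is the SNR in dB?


SNR = -47.9 - (-56.5) = 8.6 dB

8.6 dB


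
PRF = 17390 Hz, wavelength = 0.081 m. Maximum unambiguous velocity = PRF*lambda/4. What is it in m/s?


V_ua = 17390 * 0.081 / 4 = 352.1 m/s

352.1 m/s


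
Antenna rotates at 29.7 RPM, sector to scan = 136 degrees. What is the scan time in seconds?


t = 136 / (29.7 * 360) * 60 = 0.76 s

0.76 s


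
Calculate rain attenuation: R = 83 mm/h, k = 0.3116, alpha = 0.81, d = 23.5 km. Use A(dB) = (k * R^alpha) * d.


gamma = 0.3116 * 83^0.81 = 11.169936 dB/km
A = 11.169936 * 23.5 = 262.49 dB

262.49 dB


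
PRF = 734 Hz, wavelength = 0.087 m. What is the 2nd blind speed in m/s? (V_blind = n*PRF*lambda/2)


V_blind = 2 * 734 * 0.087 / 2 = 63.9 m/s

63.9 m/s


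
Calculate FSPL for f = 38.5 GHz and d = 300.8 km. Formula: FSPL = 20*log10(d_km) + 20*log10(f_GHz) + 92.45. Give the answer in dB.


20*log10(300.8) = 49.57
20*log10(38.5) = 31.71
FSPL = 173.7 dB

173.7 dB


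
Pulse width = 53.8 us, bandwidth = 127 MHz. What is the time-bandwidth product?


TBP = 53.8 * 127 = 6832.6

6832.6


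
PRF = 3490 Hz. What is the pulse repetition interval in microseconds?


PRI = 1/3490 = 0.000286533 s = 286.5 us

286.5 us


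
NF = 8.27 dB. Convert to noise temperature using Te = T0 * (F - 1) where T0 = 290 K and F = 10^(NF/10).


NF_lin = 10^(8.27/10) = 6.714289
Te = 290 * (6.714289 - 1) = 1657.1 K

1657.1 K


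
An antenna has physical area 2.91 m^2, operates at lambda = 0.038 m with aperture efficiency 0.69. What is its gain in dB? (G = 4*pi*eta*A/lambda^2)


G_linear = 4*pi*0.69*2.91/0.038^2 = 17473.69
G_dB = 10*log10(17473.69) = 42.4 dB

42.4 dB


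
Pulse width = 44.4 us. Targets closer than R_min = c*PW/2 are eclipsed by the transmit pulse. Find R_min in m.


R_min = 3e8 * 44.4e-6 / 2 = 6660.0 m

6660.0 m


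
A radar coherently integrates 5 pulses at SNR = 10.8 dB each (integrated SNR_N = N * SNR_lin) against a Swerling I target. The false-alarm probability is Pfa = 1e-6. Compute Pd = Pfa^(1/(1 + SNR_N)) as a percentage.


SNR_lin = 10^(10.8/10) = 12.02264
SNR_N = 5 * 12.02264 = 60.1132
1/(1 + SNR_N) = 1/61.1132 = 0.0163631
Pd = (1e-6)^0.0163631 = 0.79767
Pd = 79.8%

79.8%


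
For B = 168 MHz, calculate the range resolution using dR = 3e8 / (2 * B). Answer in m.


dR = 3e8 / (2 * 168000000.0) = 0.89 m

0.89 m


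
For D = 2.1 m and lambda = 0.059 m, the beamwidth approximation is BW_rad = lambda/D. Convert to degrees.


BW_rad = 0.059 / 2.1 = 0.028095
BW_deg = 1.61 degrees

1.61 degrees


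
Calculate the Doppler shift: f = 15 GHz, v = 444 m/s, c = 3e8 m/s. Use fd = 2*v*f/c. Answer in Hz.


fd = 2 * 444 * 15000000000.0 / 3e8 = 44400.0 Hz

44400.0 Hz


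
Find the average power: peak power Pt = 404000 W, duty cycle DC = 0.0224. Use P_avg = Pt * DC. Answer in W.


P_avg = 404000 * 0.0224 = 9049.6 W

9049.6 W


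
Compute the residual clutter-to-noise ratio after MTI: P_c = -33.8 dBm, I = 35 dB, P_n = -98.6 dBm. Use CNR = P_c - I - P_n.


CNR = -33.8 - 35 - (-98.6) = 29.8 dB

29.8 dB


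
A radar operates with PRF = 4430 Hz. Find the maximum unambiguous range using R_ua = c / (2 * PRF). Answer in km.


R_ua = 3e8 / (2 * 4430) = 33860.0 m = 33.9 km

33.9 km


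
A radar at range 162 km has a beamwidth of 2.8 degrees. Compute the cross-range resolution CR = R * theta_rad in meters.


BW_rad = 0.048869219
CR = 162000 * 0.048869219 = 7916.8 m

7916.8 m


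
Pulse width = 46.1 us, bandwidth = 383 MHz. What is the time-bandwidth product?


TBP = 46.1 * 383 = 17656.3

17656.3


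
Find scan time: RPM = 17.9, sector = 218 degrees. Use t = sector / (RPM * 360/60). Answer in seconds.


t = 218 / (17.9 * 360) * 60 = 2.03 s

2.03 s


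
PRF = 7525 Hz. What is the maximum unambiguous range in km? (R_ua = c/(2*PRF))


R_ua = 3e8 / (2 * 7525) = 19933.6 m = 19.9 km

19.9 km


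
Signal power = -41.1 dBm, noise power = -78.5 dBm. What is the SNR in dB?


SNR = -41.1 - (-78.5) = 37.4 dB

37.4 dB


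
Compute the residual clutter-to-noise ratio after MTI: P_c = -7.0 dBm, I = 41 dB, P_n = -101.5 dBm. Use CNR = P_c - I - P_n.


CNR = -7.0 - 41 - (-101.5) = 53.5 dB

53.5 dB


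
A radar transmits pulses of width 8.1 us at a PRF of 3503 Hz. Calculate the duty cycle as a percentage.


DC = 8.1e-6 * 3503 * 100 = 2.84%

2.84%


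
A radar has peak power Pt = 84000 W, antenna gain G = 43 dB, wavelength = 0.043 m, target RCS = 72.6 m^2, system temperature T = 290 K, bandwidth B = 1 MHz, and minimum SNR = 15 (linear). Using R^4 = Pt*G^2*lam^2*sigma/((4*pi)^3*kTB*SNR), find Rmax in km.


G_lin = 10^(43/10) = 19952.62315
R^4 = 84000 * 19952.62315^2 * 0.043^2 * 72.6 / ((4*pi)^3 * 1.38e-23 * 290 * 1000000.0 * 15)
R^4 = 3.76838e22 m^4
R_max = (3.76838e22)^(1/4) = 440594.1 m = 440.6 km

440.6 km


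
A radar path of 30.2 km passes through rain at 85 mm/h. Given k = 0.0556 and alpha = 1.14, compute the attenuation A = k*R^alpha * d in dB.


gamma = 0.0556 * 85^1.14 = 8.802628 dB/km
A = 8.802628 * 30.2 = 265.84 dB

265.84 dB


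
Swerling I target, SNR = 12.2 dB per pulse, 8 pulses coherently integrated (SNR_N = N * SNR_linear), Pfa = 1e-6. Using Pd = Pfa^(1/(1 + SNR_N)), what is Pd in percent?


SNR_lin = 10^(12.2/10) = 16.59587
SNR_N = 8 * 16.59587 = 132.76696
1/(1 + SNR_N) = 1/133.76696 = 0.0074757
Pd = (1e-6)^0.0074757 = 0.90187
Pd = 90.2%

90.2%


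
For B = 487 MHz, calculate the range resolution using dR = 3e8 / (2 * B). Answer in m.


dR = 3e8 / (2 * 487000000.0) = 0.31 m

0.31 m


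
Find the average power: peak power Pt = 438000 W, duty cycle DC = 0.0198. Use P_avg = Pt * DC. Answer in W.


P_avg = 438000 * 0.0198 = 8672.4 W

8672.4 W


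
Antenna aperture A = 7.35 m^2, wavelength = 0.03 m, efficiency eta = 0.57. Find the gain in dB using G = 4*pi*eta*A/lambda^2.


G_linear = 4*pi*0.57*7.35/0.03^2 = 58496.46
G_dB = 10*log10(58496.46) = 47.7 dB

47.7 dB


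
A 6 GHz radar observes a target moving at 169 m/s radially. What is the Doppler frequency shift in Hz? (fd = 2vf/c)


fd = 2 * 169 * 6000000000.0 / 3e8 = 6760.0 Hz

6760.0 Hz


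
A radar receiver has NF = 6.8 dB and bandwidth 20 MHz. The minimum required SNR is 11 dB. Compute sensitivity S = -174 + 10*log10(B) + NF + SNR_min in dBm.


10*log10(20000000.0) = 73.01
S = -174 + 73.01 + 6.8 + 11 = -83.2 dBm

-83.2 dBm


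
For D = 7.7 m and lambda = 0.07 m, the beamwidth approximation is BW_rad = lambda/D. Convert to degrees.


BW_rad = 0.07 / 7.7 = 0.009091
BW_deg = 0.52 degrees

0.52 degrees


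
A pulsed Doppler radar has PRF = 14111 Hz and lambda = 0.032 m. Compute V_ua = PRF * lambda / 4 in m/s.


V_ua = 14111 * 0.032 / 4 = 112.9 m/s

112.9 m/s


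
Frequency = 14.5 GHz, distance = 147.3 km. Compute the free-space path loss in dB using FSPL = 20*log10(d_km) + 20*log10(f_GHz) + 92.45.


20*log10(147.3) = 43.36
20*log10(14.5) = 23.23
FSPL = 159.0 dB

159.0 dB


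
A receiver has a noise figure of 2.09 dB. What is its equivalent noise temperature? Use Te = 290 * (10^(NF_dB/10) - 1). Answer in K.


NF_lin = 10^(2.09/10) = 1.61808
Te = 290 * (1.61808 - 1) = 179.2 K

179.2 K


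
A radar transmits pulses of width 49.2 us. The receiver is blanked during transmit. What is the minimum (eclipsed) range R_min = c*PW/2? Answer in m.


R_min = 3e8 * 49.2e-6 / 2 = 7380.0 m

7380.0 m


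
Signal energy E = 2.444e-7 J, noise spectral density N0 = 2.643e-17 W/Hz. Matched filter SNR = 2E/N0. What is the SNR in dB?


SNR_lin = 2 * 2.444e-7 / 2.643e-17 = 1.849e10
SNR_dB = 10*log10(1.849e10) = 102.7 dB

102.7 dB


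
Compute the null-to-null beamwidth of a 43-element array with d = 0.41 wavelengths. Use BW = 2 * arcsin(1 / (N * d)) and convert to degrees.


1/(N*d) = 1/(43*0.41) = 0.056721
BW = 2*arcsin(0.056721) = 6.5 degrees

6.5 degrees


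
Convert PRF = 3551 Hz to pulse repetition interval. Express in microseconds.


PRI = 1/3551 = 0.0002816108 s = 281.6 us

281.6 us


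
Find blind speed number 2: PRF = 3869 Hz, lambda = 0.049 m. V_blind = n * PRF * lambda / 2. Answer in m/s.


V_blind = 2 * 3869 * 0.049 / 2 = 189.6 m/s

189.6 m/s


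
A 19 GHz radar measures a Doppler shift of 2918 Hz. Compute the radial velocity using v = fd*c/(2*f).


v = 2918 * 3e8 / (2 * 19000000000.0) = 23.0 m/s

23.0 m/s


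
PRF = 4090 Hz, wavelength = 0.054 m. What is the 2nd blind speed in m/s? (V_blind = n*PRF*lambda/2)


V_blind = 2 * 4090 * 0.054 / 2 = 220.9 m/s

220.9 m/s


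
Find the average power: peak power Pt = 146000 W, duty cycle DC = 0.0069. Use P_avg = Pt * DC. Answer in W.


P_avg = 146000 * 0.0069 = 1007.4 W

1007.4 W


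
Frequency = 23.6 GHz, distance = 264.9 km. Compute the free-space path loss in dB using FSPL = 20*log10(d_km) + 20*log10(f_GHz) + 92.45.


20*log10(264.9) = 48.46
20*log10(23.6) = 27.46
FSPL = 168.4 dB

168.4 dB


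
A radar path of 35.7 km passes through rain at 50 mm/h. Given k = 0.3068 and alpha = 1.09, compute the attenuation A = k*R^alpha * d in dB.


gamma = 0.3068 * 50^1.09 = 21.813867 dB/km
A = 21.813867 * 35.7 = 778.76 dB

778.76 dB


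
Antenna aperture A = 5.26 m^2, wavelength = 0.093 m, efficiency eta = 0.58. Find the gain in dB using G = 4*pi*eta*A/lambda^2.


G_linear = 4*pi*0.58*5.26/0.093^2 = 4432.59
G_dB = 10*log10(4432.59) = 36.5 dB

36.5 dB


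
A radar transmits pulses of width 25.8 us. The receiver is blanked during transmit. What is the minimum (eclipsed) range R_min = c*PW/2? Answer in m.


R_min = 3e8 * 25.8e-6 / 2 = 3870.0 m

3870.0 m


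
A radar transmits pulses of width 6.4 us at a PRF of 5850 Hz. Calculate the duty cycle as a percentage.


DC = 6.4e-6 * 5850 * 100 = 3.74%

3.74%


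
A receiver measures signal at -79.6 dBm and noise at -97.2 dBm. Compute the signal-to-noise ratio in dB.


SNR = -79.6 - (-97.2) = 17.6 dB

17.6 dB


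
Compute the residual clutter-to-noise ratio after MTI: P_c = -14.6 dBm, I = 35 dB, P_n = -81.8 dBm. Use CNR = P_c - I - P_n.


CNR = -14.6 - 35 - (-81.8) = 32.2 dB

32.2 dB


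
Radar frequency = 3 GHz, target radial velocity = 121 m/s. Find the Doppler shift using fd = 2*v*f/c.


fd = 2 * 121 * 3000000000.0 / 3e8 = 2420.0 Hz

2420.0 Hz


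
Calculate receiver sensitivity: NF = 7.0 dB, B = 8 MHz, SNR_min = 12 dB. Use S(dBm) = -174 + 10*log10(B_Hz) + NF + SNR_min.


10*log10(8000000.0) = 69.03
S = -174 + 69.03 + 7.0 + 12 = -86.0 dBm

-86.0 dBm


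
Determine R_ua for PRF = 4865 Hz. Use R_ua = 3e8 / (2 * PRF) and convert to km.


R_ua = 3e8 / (2 * 4865) = 30832.5 m = 30.8 km

30.8 km


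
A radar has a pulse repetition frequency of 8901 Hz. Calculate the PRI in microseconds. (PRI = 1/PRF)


PRI = 1/8901 = 0.0001123469 s = 112.3 us

112.3 us


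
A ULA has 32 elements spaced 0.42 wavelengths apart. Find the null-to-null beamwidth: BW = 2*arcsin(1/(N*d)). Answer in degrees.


1/(N*d) = 1/(32*0.42) = 0.074405
BW = 2*arcsin(0.074405) = 8.5 degrees

8.5 degrees


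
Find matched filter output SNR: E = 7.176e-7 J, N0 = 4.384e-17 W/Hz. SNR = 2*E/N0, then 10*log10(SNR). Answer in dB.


SNR_lin = 2 * 7.176e-7 / 4.384e-17 = 3.274e10
SNR_dB = 10*log10(3.274e10) = 105.2 dB

105.2 dB


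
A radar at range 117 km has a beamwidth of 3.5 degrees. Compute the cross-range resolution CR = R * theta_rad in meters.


BW_rad = 0.061086524
CR = 117000 * 0.061086524 = 7147.1 m

7147.1 m


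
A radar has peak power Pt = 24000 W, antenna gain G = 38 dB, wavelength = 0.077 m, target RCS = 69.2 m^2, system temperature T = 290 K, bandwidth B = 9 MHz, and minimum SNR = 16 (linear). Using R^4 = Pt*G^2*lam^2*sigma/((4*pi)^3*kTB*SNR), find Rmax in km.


G_lin = 10^(38/10) = 6309.573445
R^4 = 24000 * 6309.573445^2 * 0.077^2 * 69.2 / ((4*pi)^3 * 1.38e-23 * 290 * 9000000.0 * 16)
R^4 = 3.42791e20 m^4
R_max = (3.42791e20)^(1/4) = 136068.4 m = 136.1 km

136.1 km


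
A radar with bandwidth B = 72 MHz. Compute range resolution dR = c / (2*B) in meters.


dR = 3e8 / (2 * 72000000.0) = 2.08 m

2.08 m


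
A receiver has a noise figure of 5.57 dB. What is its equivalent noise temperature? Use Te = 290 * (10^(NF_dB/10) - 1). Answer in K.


NF_lin = 10^(5.57/10) = 3.605786
Te = 290 * (3.605786 - 1) = 755.7 K

755.7 K


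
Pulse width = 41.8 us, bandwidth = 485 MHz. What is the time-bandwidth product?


TBP = 41.8 * 485 = 20273.0

20273.0


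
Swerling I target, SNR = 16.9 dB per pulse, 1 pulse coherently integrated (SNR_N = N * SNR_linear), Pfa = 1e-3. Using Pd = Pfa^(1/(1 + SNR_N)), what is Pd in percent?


SNR_lin = 10^(16.9/10) = 48.97788
SNR_N = 1 * 48.97788 = 48.97788
1/(1 + SNR_N) = 1/49.97788 = 0.0200089
Pd = (1e-3)^0.0200089 = 0.87091
Pd = 87.1%

87.1%


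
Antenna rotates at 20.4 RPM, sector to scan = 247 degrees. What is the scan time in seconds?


t = 247 / (20.4 * 360) * 60 = 2.02 s

2.02 s


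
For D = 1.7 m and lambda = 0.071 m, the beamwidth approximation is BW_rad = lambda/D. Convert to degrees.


BW_rad = 0.071 / 1.7 = 0.041765
BW_deg = 2.39 degrees

2.39 degrees


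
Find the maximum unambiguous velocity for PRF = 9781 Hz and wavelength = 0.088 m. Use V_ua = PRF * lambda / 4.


V_ua = 9781 * 0.088 / 4 = 215.2 m/s

215.2 m/s


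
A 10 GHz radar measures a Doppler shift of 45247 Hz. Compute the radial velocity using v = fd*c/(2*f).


v = 45247 * 3e8 / (2 * 10000000000.0) = 678.7 m/s

678.7 m/s


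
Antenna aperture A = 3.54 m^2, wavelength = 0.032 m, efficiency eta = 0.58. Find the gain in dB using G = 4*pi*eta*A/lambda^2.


G_linear = 4*pi*0.58*3.54/0.032^2 = 25196.55
G_dB = 10*log10(25196.55) = 44.0 dB

44.0 dB


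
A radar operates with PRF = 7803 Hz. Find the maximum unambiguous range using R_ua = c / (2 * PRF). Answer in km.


R_ua = 3e8 / (2 * 7803) = 19223.4 m = 19.2 km

19.2 km


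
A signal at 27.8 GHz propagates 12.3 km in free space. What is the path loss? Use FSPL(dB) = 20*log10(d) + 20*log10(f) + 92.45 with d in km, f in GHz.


20*log10(12.3) = 21.8
20*log10(27.8) = 28.88
FSPL = 143.1 dB

143.1 dB


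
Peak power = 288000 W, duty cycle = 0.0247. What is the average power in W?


P_avg = 288000 * 0.0247 = 7113.6 W

7113.6 W


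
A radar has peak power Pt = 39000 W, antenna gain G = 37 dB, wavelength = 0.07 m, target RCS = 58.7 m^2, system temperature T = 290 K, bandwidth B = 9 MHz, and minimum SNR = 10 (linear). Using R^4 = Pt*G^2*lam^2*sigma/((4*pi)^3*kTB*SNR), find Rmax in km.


G_lin = 10^(37/10) = 5011.872336
R^4 = 39000 * 5011.872336^2 * 0.07^2 * 58.7 / ((4*pi)^3 * 1.38e-23 * 290 * 9000000.0 * 10)
R^4 = 3.9423e20 m^4
R_max = (3.9423e20)^(1/4) = 140908.6 m = 140.9 km

140.9 km


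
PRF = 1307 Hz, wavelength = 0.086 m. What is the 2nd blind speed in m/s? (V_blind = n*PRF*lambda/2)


V_blind = 2 * 1307 * 0.086 / 2 = 112.4 m/s

112.4 m/s


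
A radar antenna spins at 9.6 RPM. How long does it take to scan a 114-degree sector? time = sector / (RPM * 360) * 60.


t = 114 / (9.6 * 360) * 60 = 1.98 s

1.98 s


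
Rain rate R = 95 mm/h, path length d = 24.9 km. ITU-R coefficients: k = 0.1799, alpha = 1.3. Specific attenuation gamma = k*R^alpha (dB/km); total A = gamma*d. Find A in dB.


gamma = 0.1799 * 95^1.3 = 66.999545 dB/km
A = 66.999545 * 24.9 = 1668.29 dB

1668.29 dB


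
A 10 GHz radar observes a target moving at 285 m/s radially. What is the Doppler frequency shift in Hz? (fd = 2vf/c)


fd = 2 * 285 * 10000000000.0 / 3e8 = 19000.0 Hz

19000.0 Hz


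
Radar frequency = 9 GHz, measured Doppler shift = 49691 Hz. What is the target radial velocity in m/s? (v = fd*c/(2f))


v = 49691 * 3e8 / (2 * 9000000000.0) = 828.2 m/s

828.2 m/s


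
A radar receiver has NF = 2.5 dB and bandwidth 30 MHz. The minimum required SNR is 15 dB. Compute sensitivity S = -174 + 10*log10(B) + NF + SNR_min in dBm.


10*log10(30000000.0) = 74.77
S = -174 + 74.77 + 2.5 + 15 = -81.7 dBm

-81.7 dBm


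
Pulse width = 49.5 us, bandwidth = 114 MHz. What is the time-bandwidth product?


TBP = 49.5 * 114 = 5643.0

5643.0


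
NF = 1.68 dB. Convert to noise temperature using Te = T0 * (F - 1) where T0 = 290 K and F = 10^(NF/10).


NF_lin = 10^(1.68/10) = 1.472313
Te = 290 * (1.472313 - 1) = 137.0 K

137.0 K


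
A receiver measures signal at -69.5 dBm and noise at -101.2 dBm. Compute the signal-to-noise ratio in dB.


SNR = -69.5 - (-101.2) = 31.7 dB

31.7 dB


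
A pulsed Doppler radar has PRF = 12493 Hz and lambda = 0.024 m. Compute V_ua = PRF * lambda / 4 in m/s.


V_ua = 12493 * 0.024 / 4 = 75.0 m/s

75.0 m/s


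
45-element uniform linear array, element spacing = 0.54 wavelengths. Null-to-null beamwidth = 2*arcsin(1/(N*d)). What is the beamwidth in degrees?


1/(N*d) = 1/(45*0.54) = 0.041152
BW = 2*arcsin(0.041152) = 4.7 degrees

4.7 degrees


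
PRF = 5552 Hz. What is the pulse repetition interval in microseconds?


PRI = 1/5552 = 0.0001801153 s = 180.1 us

180.1 us


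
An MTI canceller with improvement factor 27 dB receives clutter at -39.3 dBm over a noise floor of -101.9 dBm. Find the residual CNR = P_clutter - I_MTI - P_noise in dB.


CNR = -39.3 - 27 - (-101.9) = 35.6 dB

35.6 dB


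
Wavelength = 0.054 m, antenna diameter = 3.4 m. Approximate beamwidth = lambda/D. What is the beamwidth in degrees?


BW_rad = 0.054 / 3.4 = 0.015882
BW_deg = 0.91 degrees

0.91 degrees


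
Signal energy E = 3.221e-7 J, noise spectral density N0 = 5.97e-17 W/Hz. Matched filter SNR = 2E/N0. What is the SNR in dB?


SNR_lin = 2 * 3.221e-7 / 5.97e-17 = 1.079e10
SNR_dB = 10*log10(1.079e10) = 100.3 dB

100.3 dB


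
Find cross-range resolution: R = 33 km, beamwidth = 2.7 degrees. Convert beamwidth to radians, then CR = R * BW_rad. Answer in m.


BW_rad = 0.04712389
CR = 33000 * 0.04712389 = 1555.1 m

1555.1 m


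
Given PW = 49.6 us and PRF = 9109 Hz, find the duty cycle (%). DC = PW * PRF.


DC = 49.6e-6 * 9109 * 100 = 45.18%

45.18%


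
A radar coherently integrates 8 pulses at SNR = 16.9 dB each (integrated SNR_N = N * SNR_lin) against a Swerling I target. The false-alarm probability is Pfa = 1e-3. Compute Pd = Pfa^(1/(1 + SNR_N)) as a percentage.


SNR_lin = 10^(16.9/10) = 48.97788
SNR_N = 8 * 48.97788 = 391.82304
1/(1 + SNR_N) = 1/392.82304 = 0.0025457
Pd = (1e-3)^0.0025457 = 0.98257
Pd = 98.3%

98.3%


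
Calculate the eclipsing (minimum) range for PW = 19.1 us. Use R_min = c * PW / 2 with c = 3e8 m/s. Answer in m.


R_min = 3e8 * 19.1e-6 / 2 = 2865.0 m

2865.0 m


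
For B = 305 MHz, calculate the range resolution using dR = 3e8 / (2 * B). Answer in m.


dR = 3e8 / (2 * 305000000.0) = 0.49 m

0.49 m


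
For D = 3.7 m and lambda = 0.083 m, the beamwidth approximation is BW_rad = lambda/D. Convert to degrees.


BW_rad = 0.083 / 3.7 = 0.022432
BW_deg = 1.29 degrees

1.29 degrees


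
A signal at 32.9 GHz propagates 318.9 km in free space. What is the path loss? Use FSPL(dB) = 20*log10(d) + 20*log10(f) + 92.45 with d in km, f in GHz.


20*log10(318.9) = 50.07
20*log10(32.9) = 30.34
FSPL = 172.9 dB

172.9 dB


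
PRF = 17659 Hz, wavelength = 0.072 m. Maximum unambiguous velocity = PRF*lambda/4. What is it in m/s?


V_ua = 17659 * 0.072 / 4 = 317.9 m/s

317.9 m/s


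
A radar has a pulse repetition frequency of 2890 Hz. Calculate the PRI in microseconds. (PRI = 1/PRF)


PRI = 1/2890 = 0.0003460208 s = 346.0 us

346.0 us


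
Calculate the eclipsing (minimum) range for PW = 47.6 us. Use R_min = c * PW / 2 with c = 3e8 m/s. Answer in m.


R_min = 3e8 * 47.6e-6 / 2 = 7140.0 m

7140.0 m


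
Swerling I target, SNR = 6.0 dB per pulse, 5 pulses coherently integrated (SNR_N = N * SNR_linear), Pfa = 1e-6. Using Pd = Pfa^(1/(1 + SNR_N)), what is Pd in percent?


SNR_lin = 10^(6.0/10) = 3.98107
SNR_N = 5 * 3.98107 = 19.90535
1/(1 + SNR_N) = 1/20.90535 = 0.0478346
Pd = (1e-6)^0.0478346 = 0.51641
Pd = 51.6%

51.6%


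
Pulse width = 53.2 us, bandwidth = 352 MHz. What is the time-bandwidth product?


TBP = 53.2 * 352 = 18726.4

18726.4


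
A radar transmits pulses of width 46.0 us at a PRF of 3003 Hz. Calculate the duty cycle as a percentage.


DC = 46.0e-6 * 3003 * 100 = 13.81%

13.81%


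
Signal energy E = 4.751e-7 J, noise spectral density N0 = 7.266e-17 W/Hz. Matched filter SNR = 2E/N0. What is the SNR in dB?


SNR_lin = 2 * 4.751e-7 / 7.266e-17 = 1.308e10
SNR_dB = 10*log10(1.308e10) = 101.2 dB

101.2 dB
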